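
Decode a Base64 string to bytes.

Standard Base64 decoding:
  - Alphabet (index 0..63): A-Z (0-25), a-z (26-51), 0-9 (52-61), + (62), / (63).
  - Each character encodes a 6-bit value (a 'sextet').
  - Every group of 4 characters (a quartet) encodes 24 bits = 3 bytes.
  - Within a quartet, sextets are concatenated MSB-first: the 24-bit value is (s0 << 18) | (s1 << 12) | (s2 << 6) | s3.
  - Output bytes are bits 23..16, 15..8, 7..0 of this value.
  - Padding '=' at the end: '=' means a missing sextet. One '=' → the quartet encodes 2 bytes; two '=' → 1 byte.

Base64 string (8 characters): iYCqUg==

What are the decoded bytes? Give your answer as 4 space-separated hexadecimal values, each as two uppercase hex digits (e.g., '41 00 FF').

After char 0 ('i'=34): chars_in_quartet=1 acc=0x22 bytes_emitted=0
After char 1 ('Y'=24): chars_in_quartet=2 acc=0x898 bytes_emitted=0
After char 2 ('C'=2): chars_in_quartet=3 acc=0x22602 bytes_emitted=0
After char 3 ('q'=42): chars_in_quartet=4 acc=0x8980AA -> emit 89 80 AA, reset; bytes_emitted=3
After char 4 ('U'=20): chars_in_quartet=1 acc=0x14 bytes_emitted=3
After char 5 ('g'=32): chars_in_quartet=2 acc=0x520 bytes_emitted=3
Padding '==': partial quartet acc=0x520 -> emit 52; bytes_emitted=4

Answer: 89 80 AA 52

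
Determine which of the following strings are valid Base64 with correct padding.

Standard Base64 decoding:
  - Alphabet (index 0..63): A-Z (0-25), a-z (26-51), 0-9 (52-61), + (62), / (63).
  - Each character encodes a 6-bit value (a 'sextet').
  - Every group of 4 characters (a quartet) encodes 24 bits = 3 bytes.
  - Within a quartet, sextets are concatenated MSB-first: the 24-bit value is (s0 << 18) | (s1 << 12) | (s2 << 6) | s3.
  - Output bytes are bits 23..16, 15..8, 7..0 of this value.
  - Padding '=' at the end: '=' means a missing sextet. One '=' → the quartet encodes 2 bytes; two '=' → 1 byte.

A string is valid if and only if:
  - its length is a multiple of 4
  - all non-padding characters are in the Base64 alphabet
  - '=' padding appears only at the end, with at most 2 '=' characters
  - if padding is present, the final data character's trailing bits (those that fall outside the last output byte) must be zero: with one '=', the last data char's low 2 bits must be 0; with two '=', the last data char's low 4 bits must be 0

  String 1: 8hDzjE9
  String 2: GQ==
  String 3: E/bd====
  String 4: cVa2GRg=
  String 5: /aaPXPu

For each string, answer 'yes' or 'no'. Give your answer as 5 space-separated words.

Answer: no yes no yes no

Derivation:
String 1: '8hDzjE9' → invalid (len=7 not mult of 4)
String 2: 'GQ==' → valid
String 3: 'E/bd====' → invalid (4 pad chars (max 2))
String 4: 'cVa2GRg=' → valid
String 5: '/aaPXPu' → invalid (len=7 not mult of 4)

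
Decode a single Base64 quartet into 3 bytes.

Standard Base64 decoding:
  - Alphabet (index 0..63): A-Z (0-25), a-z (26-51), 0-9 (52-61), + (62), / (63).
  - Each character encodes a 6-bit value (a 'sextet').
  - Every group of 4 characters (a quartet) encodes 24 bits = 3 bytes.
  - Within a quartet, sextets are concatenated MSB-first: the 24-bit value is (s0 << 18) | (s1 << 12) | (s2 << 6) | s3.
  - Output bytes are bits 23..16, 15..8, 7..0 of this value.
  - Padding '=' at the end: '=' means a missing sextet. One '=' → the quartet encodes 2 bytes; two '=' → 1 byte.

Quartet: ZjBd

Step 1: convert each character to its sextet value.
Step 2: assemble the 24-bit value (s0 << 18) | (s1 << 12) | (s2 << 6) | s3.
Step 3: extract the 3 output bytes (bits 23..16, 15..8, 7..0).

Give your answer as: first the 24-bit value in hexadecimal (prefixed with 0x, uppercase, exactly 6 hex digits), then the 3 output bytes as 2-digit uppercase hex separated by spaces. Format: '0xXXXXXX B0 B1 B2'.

Sextets: Z=25, j=35, B=1, d=29
24-bit: (25<<18) | (35<<12) | (1<<6) | 29
      = 0x640000 | 0x023000 | 0x000040 | 0x00001D
      = 0x66305D
Bytes: (v>>16)&0xFF=66, (v>>8)&0xFF=30, v&0xFF=5D

Answer: 0x66305D 66 30 5D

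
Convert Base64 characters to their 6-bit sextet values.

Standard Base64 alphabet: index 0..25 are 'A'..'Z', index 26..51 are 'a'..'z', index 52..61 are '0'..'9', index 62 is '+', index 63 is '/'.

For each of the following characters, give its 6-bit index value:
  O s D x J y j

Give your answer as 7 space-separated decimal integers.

Answer: 14 44 3 49 9 50 35

Derivation:
'O': A..Z range, ord('O') − ord('A') = 14
's': a..z range, 26 + ord('s') − ord('a') = 44
'D': A..Z range, ord('D') − ord('A') = 3
'x': a..z range, 26 + ord('x') − ord('a') = 49
'J': A..Z range, ord('J') − ord('A') = 9
'y': a..z range, 26 + ord('y') − ord('a') = 50
'j': a..z range, 26 + ord('j') − ord('a') = 35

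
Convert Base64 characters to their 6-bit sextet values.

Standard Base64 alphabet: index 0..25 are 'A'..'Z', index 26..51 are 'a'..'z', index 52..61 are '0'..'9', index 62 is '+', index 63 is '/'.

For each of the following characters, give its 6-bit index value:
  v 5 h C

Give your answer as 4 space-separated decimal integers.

Answer: 47 57 33 2

Derivation:
'v': a..z range, 26 + ord('v') − ord('a') = 47
'5': 0..9 range, 52 + ord('5') − ord('0') = 57
'h': a..z range, 26 + ord('h') − ord('a') = 33
'C': A..Z range, ord('C') − ord('A') = 2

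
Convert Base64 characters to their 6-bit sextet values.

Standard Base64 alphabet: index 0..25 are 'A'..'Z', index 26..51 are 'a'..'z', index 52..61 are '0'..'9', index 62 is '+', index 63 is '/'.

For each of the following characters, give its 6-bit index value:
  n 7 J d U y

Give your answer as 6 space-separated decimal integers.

Answer: 39 59 9 29 20 50

Derivation:
'n': a..z range, 26 + ord('n') − ord('a') = 39
'7': 0..9 range, 52 + ord('7') − ord('0') = 59
'J': A..Z range, ord('J') − ord('A') = 9
'd': a..z range, 26 + ord('d') − ord('a') = 29
'U': A..Z range, ord('U') − ord('A') = 20
'y': a..z range, 26 + ord('y') − ord('a') = 50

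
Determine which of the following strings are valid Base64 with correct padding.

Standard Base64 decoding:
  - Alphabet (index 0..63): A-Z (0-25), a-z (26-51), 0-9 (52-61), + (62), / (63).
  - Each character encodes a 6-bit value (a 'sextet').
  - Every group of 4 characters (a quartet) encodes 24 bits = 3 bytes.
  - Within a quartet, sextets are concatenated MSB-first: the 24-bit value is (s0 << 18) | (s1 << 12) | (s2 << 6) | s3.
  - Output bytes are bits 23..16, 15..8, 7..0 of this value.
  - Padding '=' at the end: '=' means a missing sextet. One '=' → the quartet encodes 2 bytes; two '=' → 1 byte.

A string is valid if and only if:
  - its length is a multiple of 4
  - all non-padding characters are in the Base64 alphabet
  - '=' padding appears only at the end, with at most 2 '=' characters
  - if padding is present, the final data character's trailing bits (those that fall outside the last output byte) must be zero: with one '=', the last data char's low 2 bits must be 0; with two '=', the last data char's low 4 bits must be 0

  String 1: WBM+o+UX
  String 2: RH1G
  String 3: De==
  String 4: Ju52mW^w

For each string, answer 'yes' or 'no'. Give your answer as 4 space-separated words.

Answer: yes yes no no

Derivation:
String 1: 'WBM+o+UX' → valid
String 2: 'RH1G' → valid
String 3: 'De==' → invalid (bad trailing bits)
String 4: 'Ju52mW^w' → invalid (bad char(s): ['^'])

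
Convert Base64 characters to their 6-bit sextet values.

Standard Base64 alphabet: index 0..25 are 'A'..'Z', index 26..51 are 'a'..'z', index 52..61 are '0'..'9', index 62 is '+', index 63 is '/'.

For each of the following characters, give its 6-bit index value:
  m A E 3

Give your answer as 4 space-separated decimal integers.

'm': a..z range, 26 + ord('m') − ord('a') = 38
'A': A..Z range, ord('A') − ord('A') = 0
'E': A..Z range, ord('E') − ord('A') = 4
'3': 0..9 range, 52 + ord('3') − ord('0') = 55

Answer: 38 0 4 55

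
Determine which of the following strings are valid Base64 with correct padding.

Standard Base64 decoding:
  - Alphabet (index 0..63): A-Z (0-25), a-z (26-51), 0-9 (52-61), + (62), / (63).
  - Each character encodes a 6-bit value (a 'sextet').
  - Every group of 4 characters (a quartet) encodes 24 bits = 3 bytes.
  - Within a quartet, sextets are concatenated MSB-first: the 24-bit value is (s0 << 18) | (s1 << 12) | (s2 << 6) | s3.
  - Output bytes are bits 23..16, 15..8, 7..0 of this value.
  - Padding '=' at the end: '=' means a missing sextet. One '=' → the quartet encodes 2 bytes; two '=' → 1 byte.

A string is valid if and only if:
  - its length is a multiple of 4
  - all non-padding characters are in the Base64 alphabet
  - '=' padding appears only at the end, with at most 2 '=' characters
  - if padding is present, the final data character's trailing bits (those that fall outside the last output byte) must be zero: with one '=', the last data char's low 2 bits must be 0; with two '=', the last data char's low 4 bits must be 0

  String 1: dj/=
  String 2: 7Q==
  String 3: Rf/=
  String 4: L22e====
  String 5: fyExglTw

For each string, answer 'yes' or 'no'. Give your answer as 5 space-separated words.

String 1: 'dj/=' → invalid (bad trailing bits)
String 2: '7Q==' → valid
String 3: 'Rf/=' → invalid (bad trailing bits)
String 4: 'L22e====' → invalid (4 pad chars (max 2))
String 5: 'fyExglTw' → valid

Answer: no yes no no yes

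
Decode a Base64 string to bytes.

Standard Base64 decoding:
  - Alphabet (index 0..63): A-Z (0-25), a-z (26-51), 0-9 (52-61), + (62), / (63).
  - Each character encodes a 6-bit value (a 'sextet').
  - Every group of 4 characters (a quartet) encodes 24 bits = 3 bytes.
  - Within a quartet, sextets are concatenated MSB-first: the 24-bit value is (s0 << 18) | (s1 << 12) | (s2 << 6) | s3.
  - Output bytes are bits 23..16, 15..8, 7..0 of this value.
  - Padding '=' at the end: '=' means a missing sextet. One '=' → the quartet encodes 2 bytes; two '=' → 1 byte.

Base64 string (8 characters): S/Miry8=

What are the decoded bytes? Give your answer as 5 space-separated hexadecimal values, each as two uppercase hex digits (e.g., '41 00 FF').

After char 0 ('S'=18): chars_in_quartet=1 acc=0x12 bytes_emitted=0
After char 1 ('/'=63): chars_in_quartet=2 acc=0x4BF bytes_emitted=0
After char 2 ('M'=12): chars_in_quartet=3 acc=0x12FCC bytes_emitted=0
After char 3 ('i'=34): chars_in_quartet=4 acc=0x4BF322 -> emit 4B F3 22, reset; bytes_emitted=3
After char 4 ('r'=43): chars_in_quartet=1 acc=0x2B bytes_emitted=3
After char 5 ('y'=50): chars_in_quartet=2 acc=0xAF2 bytes_emitted=3
After char 6 ('8'=60): chars_in_quartet=3 acc=0x2BCBC bytes_emitted=3
Padding '=': partial quartet acc=0x2BCBC -> emit AF 2F; bytes_emitted=5

Answer: 4B F3 22 AF 2F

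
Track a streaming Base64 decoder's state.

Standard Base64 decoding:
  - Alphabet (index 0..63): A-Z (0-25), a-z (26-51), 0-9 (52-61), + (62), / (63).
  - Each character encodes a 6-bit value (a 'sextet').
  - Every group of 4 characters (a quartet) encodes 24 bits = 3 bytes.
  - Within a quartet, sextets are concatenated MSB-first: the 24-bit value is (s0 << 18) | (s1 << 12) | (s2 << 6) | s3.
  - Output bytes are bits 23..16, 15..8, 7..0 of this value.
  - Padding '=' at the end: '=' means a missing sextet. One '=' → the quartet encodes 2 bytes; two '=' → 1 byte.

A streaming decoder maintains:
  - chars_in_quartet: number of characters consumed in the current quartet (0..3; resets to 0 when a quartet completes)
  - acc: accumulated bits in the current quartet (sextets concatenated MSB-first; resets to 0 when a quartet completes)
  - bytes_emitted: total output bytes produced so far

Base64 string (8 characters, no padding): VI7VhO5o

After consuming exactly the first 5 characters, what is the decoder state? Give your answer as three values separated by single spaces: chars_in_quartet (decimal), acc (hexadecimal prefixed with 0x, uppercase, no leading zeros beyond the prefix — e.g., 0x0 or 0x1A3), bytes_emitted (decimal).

Answer: 1 0x21 3

Derivation:
After char 0 ('V'=21): chars_in_quartet=1 acc=0x15 bytes_emitted=0
After char 1 ('I'=8): chars_in_quartet=2 acc=0x548 bytes_emitted=0
After char 2 ('7'=59): chars_in_quartet=3 acc=0x1523B bytes_emitted=0
After char 3 ('V'=21): chars_in_quartet=4 acc=0x548ED5 -> emit 54 8E D5, reset; bytes_emitted=3
After char 4 ('h'=33): chars_in_quartet=1 acc=0x21 bytes_emitted=3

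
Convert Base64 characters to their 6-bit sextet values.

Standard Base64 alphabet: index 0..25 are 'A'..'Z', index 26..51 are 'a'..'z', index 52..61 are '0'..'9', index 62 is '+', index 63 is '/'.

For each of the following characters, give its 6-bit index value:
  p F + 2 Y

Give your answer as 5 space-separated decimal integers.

'p': a..z range, 26 + ord('p') − ord('a') = 41
'F': A..Z range, ord('F') − ord('A') = 5
'+': index 62
'2': 0..9 range, 52 + ord('2') − ord('0') = 54
'Y': A..Z range, ord('Y') − ord('A') = 24

Answer: 41 5 62 54 24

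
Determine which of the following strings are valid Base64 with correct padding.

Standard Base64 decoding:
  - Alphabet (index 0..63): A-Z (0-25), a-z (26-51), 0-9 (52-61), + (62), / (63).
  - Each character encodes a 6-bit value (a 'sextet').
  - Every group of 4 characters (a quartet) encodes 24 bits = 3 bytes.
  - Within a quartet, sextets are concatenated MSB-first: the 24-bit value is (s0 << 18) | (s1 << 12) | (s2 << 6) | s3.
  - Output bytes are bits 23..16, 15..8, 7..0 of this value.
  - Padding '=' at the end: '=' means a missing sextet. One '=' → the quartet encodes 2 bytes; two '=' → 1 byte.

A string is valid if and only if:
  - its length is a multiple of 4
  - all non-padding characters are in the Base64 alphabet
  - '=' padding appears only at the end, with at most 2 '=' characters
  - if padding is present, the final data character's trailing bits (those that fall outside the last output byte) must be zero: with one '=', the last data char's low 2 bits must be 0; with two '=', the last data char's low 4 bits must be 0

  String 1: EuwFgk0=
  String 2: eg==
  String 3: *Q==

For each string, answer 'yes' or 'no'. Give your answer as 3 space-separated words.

String 1: 'EuwFgk0=' → valid
String 2: 'eg==' → valid
String 3: '*Q==' → invalid (bad char(s): ['*'])

Answer: yes yes no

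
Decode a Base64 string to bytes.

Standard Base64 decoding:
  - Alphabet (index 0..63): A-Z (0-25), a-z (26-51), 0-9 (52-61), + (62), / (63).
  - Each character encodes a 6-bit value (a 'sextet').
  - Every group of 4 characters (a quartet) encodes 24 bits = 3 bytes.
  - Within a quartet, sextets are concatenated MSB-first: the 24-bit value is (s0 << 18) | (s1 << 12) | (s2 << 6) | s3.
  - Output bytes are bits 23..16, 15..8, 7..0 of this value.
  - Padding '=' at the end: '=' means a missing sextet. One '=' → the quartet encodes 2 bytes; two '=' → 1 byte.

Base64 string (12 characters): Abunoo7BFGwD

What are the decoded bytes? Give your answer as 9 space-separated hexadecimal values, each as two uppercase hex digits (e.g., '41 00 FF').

After char 0 ('A'=0): chars_in_quartet=1 acc=0x0 bytes_emitted=0
After char 1 ('b'=27): chars_in_quartet=2 acc=0x1B bytes_emitted=0
After char 2 ('u'=46): chars_in_quartet=3 acc=0x6EE bytes_emitted=0
After char 3 ('n'=39): chars_in_quartet=4 acc=0x1BBA7 -> emit 01 BB A7, reset; bytes_emitted=3
After char 4 ('o'=40): chars_in_quartet=1 acc=0x28 bytes_emitted=3
After char 5 ('o'=40): chars_in_quartet=2 acc=0xA28 bytes_emitted=3
After char 6 ('7'=59): chars_in_quartet=3 acc=0x28A3B bytes_emitted=3
After char 7 ('B'=1): chars_in_quartet=4 acc=0xA28EC1 -> emit A2 8E C1, reset; bytes_emitted=6
After char 8 ('F'=5): chars_in_quartet=1 acc=0x5 bytes_emitted=6
After char 9 ('G'=6): chars_in_quartet=2 acc=0x146 bytes_emitted=6
After char 10 ('w'=48): chars_in_quartet=3 acc=0x51B0 bytes_emitted=6
After char 11 ('D'=3): chars_in_quartet=4 acc=0x146C03 -> emit 14 6C 03, reset; bytes_emitted=9

Answer: 01 BB A7 A2 8E C1 14 6C 03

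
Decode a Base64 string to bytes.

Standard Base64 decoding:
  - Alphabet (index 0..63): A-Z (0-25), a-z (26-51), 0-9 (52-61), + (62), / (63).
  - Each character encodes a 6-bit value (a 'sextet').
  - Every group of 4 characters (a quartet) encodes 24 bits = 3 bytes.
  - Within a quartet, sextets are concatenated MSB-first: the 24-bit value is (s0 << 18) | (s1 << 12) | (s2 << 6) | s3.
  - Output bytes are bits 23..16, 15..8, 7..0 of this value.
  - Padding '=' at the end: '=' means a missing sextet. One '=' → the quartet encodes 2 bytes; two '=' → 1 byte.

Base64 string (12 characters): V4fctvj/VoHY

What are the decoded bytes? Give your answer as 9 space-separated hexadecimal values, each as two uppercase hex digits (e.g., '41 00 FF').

Answer: 57 87 DC B6 F8 FF 56 81 D8

Derivation:
After char 0 ('V'=21): chars_in_quartet=1 acc=0x15 bytes_emitted=0
After char 1 ('4'=56): chars_in_quartet=2 acc=0x578 bytes_emitted=0
After char 2 ('f'=31): chars_in_quartet=3 acc=0x15E1F bytes_emitted=0
After char 3 ('c'=28): chars_in_quartet=4 acc=0x5787DC -> emit 57 87 DC, reset; bytes_emitted=3
After char 4 ('t'=45): chars_in_quartet=1 acc=0x2D bytes_emitted=3
After char 5 ('v'=47): chars_in_quartet=2 acc=0xB6F bytes_emitted=3
After char 6 ('j'=35): chars_in_quartet=3 acc=0x2DBE3 bytes_emitted=3
After char 7 ('/'=63): chars_in_quartet=4 acc=0xB6F8FF -> emit B6 F8 FF, reset; bytes_emitted=6
After char 8 ('V'=21): chars_in_quartet=1 acc=0x15 bytes_emitted=6
After char 9 ('o'=40): chars_in_quartet=2 acc=0x568 bytes_emitted=6
After char 10 ('H'=7): chars_in_quartet=3 acc=0x15A07 bytes_emitted=6
After char 11 ('Y'=24): chars_in_quartet=4 acc=0x5681D8 -> emit 56 81 D8, reset; bytes_emitted=9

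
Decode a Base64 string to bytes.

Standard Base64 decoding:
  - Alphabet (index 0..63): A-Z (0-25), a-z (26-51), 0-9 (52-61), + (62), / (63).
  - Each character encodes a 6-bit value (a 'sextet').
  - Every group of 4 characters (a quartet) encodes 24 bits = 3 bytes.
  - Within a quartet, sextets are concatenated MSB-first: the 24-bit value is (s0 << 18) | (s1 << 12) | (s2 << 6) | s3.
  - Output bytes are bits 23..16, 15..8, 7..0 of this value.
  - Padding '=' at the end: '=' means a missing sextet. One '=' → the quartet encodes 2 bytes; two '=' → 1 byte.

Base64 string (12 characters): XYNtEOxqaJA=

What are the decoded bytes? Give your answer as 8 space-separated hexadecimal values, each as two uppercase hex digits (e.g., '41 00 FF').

After char 0 ('X'=23): chars_in_quartet=1 acc=0x17 bytes_emitted=0
After char 1 ('Y'=24): chars_in_quartet=2 acc=0x5D8 bytes_emitted=0
After char 2 ('N'=13): chars_in_quartet=3 acc=0x1760D bytes_emitted=0
After char 3 ('t'=45): chars_in_quartet=4 acc=0x5D836D -> emit 5D 83 6D, reset; bytes_emitted=3
After char 4 ('E'=4): chars_in_quartet=1 acc=0x4 bytes_emitted=3
After char 5 ('O'=14): chars_in_quartet=2 acc=0x10E bytes_emitted=3
After char 6 ('x'=49): chars_in_quartet=3 acc=0x43B1 bytes_emitted=3
After char 7 ('q'=42): chars_in_quartet=4 acc=0x10EC6A -> emit 10 EC 6A, reset; bytes_emitted=6
After char 8 ('a'=26): chars_in_quartet=1 acc=0x1A bytes_emitted=6
After char 9 ('J'=9): chars_in_quartet=2 acc=0x689 bytes_emitted=6
After char 10 ('A'=0): chars_in_quartet=3 acc=0x1A240 bytes_emitted=6
Padding '=': partial quartet acc=0x1A240 -> emit 68 90; bytes_emitted=8

Answer: 5D 83 6D 10 EC 6A 68 90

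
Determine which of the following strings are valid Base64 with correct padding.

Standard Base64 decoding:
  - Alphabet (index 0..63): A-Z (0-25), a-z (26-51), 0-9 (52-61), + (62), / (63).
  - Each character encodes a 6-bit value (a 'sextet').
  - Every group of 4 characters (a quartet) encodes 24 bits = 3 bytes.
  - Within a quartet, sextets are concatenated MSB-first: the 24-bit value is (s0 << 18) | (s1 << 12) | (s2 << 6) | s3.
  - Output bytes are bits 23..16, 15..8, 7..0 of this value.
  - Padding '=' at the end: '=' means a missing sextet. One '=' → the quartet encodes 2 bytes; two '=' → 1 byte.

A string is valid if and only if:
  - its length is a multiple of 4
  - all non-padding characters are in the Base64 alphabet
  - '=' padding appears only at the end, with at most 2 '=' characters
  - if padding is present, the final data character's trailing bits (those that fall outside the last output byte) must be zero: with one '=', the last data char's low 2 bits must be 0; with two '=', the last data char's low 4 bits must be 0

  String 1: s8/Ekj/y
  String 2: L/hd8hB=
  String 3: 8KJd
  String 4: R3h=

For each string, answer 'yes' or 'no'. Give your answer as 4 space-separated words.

String 1: 's8/Ekj/y' → valid
String 2: 'L/hd8hB=' → invalid (bad trailing bits)
String 3: '8KJd' → valid
String 4: 'R3h=' → invalid (bad trailing bits)

Answer: yes no yes no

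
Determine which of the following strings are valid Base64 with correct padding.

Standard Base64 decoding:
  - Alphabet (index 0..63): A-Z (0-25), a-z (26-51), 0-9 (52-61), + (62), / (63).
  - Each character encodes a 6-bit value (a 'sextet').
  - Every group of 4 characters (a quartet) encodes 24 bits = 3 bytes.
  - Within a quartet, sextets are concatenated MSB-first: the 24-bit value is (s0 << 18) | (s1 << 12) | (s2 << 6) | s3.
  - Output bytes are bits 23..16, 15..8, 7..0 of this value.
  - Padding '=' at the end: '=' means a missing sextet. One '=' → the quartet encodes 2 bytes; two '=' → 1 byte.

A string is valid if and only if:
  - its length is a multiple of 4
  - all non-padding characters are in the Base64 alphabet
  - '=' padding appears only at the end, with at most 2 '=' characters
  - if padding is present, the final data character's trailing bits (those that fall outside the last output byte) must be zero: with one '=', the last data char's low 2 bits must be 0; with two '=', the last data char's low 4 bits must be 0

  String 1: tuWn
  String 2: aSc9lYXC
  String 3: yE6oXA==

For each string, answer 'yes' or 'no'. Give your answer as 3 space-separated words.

String 1: 'tuWn' → valid
String 2: 'aSc9lYXC' → valid
String 3: 'yE6oXA==' → valid

Answer: yes yes yes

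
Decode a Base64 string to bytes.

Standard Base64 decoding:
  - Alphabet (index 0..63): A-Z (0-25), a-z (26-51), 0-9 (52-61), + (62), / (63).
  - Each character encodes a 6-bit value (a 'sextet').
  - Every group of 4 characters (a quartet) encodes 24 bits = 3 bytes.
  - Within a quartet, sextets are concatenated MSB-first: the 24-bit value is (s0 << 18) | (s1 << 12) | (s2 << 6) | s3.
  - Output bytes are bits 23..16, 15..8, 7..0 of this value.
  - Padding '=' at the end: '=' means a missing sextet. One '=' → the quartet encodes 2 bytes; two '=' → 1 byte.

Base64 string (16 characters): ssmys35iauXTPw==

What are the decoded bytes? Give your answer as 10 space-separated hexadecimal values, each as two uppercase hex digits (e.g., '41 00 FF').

Answer: B2 C9 B2 B3 7E 62 6A E5 D3 3F

Derivation:
After char 0 ('s'=44): chars_in_quartet=1 acc=0x2C bytes_emitted=0
After char 1 ('s'=44): chars_in_quartet=2 acc=0xB2C bytes_emitted=0
After char 2 ('m'=38): chars_in_quartet=3 acc=0x2CB26 bytes_emitted=0
After char 3 ('y'=50): chars_in_quartet=4 acc=0xB2C9B2 -> emit B2 C9 B2, reset; bytes_emitted=3
After char 4 ('s'=44): chars_in_quartet=1 acc=0x2C bytes_emitted=3
After char 5 ('3'=55): chars_in_quartet=2 acc=0xB37 bytes_emitted=3
After char 6 ('5'=57): chars_in_quartet=3 acc=0x2CDF9 bytes_emitted=3
After char 7 ('i'=34): chars_in_quartet=4 acc=0xB37E62 -> emit B3 7E 62, reset; bytes_emitted=6
After char 8 ('a'=26): chars_in_quartet=1 acc=0x1A bytes_emitted=6
After char 9 ('u'=46): chars_in_quartet=2 acc=0x6AE bytes_emitted=6
After char 10 ('X'=23): chars_in_quartet=3 acc=0x1AB97 bytes_emitted=6
After char 11 ('T'=19): chars_in_quartet=4 acc=0x6AE5D3 -> emit 6A E5 D3, reset; bytes_emitted=9
After char 12 ('P'=15): chars_in_quartet=1 acc=0xF bytes_emitted=9
After char 13 ('w'=48): chars_in_quartet=2 acc=0x3F0 bytes_emitted=9
Padding '==': partial quartet acc=0x3F0 -> emit 3F; bytes_emitted=10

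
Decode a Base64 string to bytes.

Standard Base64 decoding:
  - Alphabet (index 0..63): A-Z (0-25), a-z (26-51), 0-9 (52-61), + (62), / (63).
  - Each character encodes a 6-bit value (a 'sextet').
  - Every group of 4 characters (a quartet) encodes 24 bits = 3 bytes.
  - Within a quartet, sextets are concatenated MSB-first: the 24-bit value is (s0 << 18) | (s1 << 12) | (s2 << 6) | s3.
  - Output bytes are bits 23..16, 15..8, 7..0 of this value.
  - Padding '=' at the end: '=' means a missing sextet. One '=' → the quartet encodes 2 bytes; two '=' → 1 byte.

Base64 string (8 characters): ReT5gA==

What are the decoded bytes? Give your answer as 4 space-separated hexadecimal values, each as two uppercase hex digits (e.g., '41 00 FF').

After char 0 ('R'=17): chars_in_quartet=1 acc=0x11 bytes_emitted=0
After char 1 ('e'=30): chars_in_quartet=2 acc=0x45E bytes_emitted=0
After char 2 ('T'=19): chars_in_quartet=3 acc=0x11793 bytes_emitted=0
After char 3 ('5'=57): chars_in_quartet=4 acc=0x45E4F9 -> emit 45 E4 F9, reset; bytes_emitted=3
After char 4 ('g'=32): chars_in_quartet=1 acc=0x20 bytes_emitted=3
After char 5 ('A'=0): chars_in_quartet=2 acc=0x800 bytes_emitted=3
Padding '==': partial quartet acc=0x800 -> emit 80; bytes_emitted=4

Answer: 45 E4 F9 80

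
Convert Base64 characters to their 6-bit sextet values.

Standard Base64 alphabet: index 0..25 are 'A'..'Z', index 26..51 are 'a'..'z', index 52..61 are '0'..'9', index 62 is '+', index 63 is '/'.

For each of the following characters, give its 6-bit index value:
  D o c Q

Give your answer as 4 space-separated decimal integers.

Answer: 3 40 28 16

Derivation:
'D': A..Z range, ord('D') − ord('A') = 3
'o': a..z range, 26 + ord('o') − ord('a') = 40
'c': a..z range, 26 + ord('c') − ord('a') = 28
'Q': A..Z range, ord('Q') − ord('A') = 16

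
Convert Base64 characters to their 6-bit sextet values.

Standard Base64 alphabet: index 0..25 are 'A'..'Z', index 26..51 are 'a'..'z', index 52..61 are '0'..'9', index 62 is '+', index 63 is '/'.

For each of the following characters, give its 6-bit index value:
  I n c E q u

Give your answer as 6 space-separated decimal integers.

'I': A..Z range, ord('I') − ord('A') = 8
'n': a..z range, 26 + ord('n') − ord('a') = 39
'c': a..z range, 26 + ord('c') − ord('a') = 28
'E': A..Z range, ord('E') − ord('A') = 4
'q': a..z range, 26 + ord('q') − ord('a') = 42
'u': a..z range, 26 + ord('u') − ord('a') = 46

Answer: 8 39 28 4 42 46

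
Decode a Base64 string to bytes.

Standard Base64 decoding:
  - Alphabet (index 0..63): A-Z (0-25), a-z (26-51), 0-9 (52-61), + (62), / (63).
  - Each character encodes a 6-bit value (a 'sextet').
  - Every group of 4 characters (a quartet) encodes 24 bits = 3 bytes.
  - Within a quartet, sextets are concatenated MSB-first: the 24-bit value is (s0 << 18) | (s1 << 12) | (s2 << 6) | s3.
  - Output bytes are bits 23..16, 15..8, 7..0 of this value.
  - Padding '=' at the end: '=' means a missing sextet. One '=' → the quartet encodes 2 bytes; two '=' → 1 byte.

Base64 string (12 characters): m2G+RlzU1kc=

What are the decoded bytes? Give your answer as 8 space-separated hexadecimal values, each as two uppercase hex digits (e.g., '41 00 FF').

After char 0 ('m'=38): chars_in_quartet=1 acc=0x26 bytes_emitted=0
After char 1 ('2'=54): chars_in_quartet=2 acc=0x9B6 bytes_emitted=0
After char 2 ('G'=6): chars_in_quartet=3 acc=0x26D86 bytes_emitted=0
After char 3 ('+'=62): chars_in_quartet=4 acc=0x9B61BE -> emit 9B 61 BE, reset; bytes_emitted=3
After char 4 ('R'=17): chars_in_quartet=1 acc=0x11 bytes_emitted=3
After char 5 ('l'=37): chars_in_quartet=2 acc=0x465 bytes_emitted=3
After char 6 ('z'=51): chars_in_quartet=3 acc=0x11973 bytes_emitted=3
After char 7 ('U'=20): chars_in_quartet=4 acc=0x465CD4 -> emit 46 5C D4, reset; bytes_emitted=6
After char 8 ('1'=53): chars_in_quartet=1 acc=0x35 bytes_emitted=6
After char 9 ('k'=36): chars_in_quartet=2 acc=0xD64 bytes_emitted=6
After char 10 ('c'=28): chars_in_quartet=3 acc=0x3591C bytes_emitted=6
Padding '=': partial quartet acc=0x3591C -> emit D6 47; bytes_emitted=8

Answer: 9B 61 BE 46 5C D4 D6 47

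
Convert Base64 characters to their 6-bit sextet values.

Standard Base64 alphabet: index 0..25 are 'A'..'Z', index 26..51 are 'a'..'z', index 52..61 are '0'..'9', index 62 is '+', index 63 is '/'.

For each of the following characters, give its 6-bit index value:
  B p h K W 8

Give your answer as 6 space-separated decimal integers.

'B': A..Z range, ord('B') − ord('A') = 1
'p': a..z range, 26 + ord('p') − ord('a') = 41
'h': a..z range, 26 + ord('h') − ord('a') = 33
'K': A..Z range, ord('K') − ord('A') = 10
'W': A..Z range, ord('W') − ord('A') = 22
'8': 0..9 range, 52 + ord('8') − ord('0') = 60

Answer: 1 41 33 10 22 60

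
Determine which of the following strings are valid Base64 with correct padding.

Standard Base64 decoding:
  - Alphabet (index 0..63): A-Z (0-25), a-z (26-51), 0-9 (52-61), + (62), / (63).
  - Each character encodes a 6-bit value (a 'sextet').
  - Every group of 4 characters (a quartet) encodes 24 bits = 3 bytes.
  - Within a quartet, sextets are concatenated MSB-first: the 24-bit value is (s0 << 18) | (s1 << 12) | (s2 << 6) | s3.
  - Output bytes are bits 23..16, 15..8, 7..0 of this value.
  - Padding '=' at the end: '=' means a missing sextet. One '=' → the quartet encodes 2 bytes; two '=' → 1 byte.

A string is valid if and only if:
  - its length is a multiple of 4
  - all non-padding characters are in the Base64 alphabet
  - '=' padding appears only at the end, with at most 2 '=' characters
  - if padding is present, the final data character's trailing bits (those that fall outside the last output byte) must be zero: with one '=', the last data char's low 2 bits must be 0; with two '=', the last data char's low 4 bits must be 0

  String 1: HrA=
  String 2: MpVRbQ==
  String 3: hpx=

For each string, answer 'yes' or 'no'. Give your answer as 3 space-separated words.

String 1: 'HrA=' → valid
String 2: 'MpVRbQ==' → valid
String 3: 'hpx=' → invalid (bad trailing bits)

Answer: yes yes no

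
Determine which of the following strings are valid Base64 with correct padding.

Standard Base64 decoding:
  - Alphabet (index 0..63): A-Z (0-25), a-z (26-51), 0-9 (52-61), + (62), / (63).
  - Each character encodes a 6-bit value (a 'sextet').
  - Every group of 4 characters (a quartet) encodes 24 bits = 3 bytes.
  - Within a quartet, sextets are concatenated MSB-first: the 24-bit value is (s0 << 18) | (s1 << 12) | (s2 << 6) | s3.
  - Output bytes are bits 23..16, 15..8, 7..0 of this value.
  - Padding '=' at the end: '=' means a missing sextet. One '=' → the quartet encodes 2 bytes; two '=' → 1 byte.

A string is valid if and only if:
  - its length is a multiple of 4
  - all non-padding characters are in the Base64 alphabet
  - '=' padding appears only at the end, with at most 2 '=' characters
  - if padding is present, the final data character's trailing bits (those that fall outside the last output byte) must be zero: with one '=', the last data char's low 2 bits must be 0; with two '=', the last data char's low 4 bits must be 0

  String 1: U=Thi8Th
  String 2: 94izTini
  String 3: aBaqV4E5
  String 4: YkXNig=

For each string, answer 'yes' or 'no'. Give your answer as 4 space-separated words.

Answer: no yes yes no

Derivation:
String 1: 'U=Thi8Th' → invalid (bad char(s): ['=']; '=' in middle)
String 2: '94izTini' → valid
String 3: 'aBaqV4E5' → valid
String 4: 'YkXNig=' → invalid (len=7 not mult of 4)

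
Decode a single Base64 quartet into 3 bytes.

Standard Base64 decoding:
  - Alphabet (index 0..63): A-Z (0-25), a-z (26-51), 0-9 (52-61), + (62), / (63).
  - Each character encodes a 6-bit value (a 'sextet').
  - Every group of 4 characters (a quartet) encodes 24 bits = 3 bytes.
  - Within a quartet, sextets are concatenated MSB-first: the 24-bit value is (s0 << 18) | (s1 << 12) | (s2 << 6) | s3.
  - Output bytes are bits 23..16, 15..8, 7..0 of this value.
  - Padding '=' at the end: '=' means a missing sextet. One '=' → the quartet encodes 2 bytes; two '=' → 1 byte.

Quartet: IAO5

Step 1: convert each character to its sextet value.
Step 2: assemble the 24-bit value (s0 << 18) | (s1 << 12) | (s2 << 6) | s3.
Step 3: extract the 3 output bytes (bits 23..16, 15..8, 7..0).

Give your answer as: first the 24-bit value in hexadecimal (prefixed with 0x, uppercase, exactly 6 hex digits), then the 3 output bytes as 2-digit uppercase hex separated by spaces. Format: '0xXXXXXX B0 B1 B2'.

Answer: 0x2003B9 20 03 B9

Derivation:
Sextets: I=8, A=0, O=14, 5=57
24-bit: (8<<18) | (0<<12) | (14<<6) | 57
      = 0x200000 | 0x000000 | 0x000380 | 0x000039
      = 0x2003B9
Bytes: (v>>16)&0xFF=20, (v>>8)&0xFF=03, v&0xFF=B9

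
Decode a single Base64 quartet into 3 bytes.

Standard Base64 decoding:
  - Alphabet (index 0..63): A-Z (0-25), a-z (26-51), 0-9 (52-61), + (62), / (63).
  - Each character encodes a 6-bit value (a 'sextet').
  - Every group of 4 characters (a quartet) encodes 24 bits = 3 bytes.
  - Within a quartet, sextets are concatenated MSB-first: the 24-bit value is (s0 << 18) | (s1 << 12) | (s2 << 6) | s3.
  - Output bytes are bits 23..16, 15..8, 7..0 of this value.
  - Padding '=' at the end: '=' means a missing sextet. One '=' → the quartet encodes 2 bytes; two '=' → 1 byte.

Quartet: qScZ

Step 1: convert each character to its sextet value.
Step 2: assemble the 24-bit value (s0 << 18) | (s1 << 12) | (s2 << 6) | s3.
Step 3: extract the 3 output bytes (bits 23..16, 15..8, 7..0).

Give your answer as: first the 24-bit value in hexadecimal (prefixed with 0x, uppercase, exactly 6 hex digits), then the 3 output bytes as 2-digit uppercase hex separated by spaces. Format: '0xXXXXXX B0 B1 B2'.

Answer: 0xA92719 A9 27 19

Derivation:
Sextets: q=42, S=18, c=28, Z=25
24-bit: (42<<18) | (18<<12) | (28<<6) | 25
      = 0xA80000 | 0x012000 | 0x000700 | 0x000019
      = 0xA92719
Bytes: (v>>16)&0xFF=A9, (v>>8)&0xFF=27, v&0xFF=19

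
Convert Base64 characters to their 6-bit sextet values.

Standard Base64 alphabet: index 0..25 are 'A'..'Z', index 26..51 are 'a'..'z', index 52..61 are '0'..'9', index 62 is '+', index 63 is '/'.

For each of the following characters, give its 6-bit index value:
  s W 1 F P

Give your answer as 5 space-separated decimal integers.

Answer: 44 22 53 5 15

Derivation:
's': a..z range, 26 + ord('s') − ord('a') = 44
'W': A..Z range, ord('W') − ord('A') = 22
'1': 0..9 range, 52 + ord('1') − ord('0') = 53
'F': A..Z range, ord('F') − ord('A') = 5
'P': A..Z range, ord('P') − ord('A') = 15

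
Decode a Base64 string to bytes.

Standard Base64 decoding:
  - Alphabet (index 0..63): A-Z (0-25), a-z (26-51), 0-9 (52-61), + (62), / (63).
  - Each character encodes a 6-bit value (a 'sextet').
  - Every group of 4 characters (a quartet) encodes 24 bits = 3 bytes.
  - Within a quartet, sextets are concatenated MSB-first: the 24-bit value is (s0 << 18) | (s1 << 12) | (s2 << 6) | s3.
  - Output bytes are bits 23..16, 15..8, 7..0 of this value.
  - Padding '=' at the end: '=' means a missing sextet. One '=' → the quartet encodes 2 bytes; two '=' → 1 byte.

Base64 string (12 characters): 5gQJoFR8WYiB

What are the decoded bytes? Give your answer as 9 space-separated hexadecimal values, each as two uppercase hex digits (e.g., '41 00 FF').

Answer: E6 04 09 A0 54 7C 59 88 81

Derivation:
After char 0 ('5'=57): chars_in_quartet=1 acc=0x39 bytes_emitted=0
After char 1 ('g'=32): chars_in_quartet=2 acc=0xE60 bytes_emitted=0
After char 2 ('Q'=16): chars_in_quartet=3 acc=0x39810 bytes_emitted=0
After char 3 ('J'=9): chars_in_quartet=4 acc=0xE60409 -> emit E6 04 09, reset; bytes_emitted=3
After char 4 ('o'=40): chars_in_quartet=1 acc=0x28 bytes_emitted=3
After char 5 ('F'=5): chars_in_quartet=2 acc=0xA05 bytes_emitted=3
After char 6 ('R'=17): chars_in_quartet=3 acc=0x28151 bytes_emitted=3
After char 7 ('8'=60): chars_in_quartet=4 acc=0xA0547C -> emit A0 54 7C, reset; bytes_emitted=6
After char 8 ('W'=22): chars_in_quartet=1 acc=0x16 bytes_emitted=6
After char 9 ('Y'=24): chars_in_quartet=2 acc=0x598 bytes_emitted=6
After char 10 ('i'=34): chars_in_quartet=3 acc=0x16622 bytes_emitted=6
After char 11 ('B'=1): chars_in_quartet=4 acc=0x598881 -> emit 59 88 81, reset; bytes_emitted=9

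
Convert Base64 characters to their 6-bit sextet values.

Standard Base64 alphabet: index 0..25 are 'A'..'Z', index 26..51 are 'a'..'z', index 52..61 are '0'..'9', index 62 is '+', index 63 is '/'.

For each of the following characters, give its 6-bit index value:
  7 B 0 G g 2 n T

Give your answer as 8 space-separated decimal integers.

'7': 0..9 range, 52 + ord('7') − ord('0') = 59
'B': A..Z range, ord('B') − ord('A') = 1
'0': 0..9 range, 52 + ord('0') − ord('0') = 52
'G': A..Z range, ord('G') − ord('A') = 6
'g': a..z range, 26 + ord('g') − ord('a') = 32
'2': 0..9 range, 52 + ord('2') − ord('0') = 54
'n': a..z range, 26 + ord('n') − ord('a') = 39
'T': A..Z range, ord('T') − ord('A') = 19

Answer: 59 1 52 6 32 54 39 19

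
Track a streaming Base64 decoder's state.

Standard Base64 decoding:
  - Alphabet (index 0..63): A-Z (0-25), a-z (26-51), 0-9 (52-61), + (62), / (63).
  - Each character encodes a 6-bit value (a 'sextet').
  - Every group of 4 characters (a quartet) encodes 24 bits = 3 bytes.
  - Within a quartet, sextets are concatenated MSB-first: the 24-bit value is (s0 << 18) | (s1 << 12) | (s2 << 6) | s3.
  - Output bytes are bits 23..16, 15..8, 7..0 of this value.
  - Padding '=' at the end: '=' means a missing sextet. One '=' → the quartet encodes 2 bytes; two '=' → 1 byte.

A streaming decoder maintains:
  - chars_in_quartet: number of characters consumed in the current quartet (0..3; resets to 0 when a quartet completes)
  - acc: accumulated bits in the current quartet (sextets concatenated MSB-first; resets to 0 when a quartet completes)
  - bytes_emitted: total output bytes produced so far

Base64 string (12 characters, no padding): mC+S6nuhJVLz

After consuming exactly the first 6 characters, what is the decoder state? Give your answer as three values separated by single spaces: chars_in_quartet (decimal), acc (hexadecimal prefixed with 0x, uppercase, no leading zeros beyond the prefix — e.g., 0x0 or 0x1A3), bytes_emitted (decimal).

Answer: 2 0xEA7 3

Derivation:
After char 0 ('m'=38): chars_in_quartet=1 acc=0x26 bytes_emitted=0
After char 1 ('C'=2): chars_in_quartet=2 acc=0x982 bytes_emitted=0
After char 2 ('+'=62): chars_in_quartet=3 acc=0x260BE bytes_emitted=0
After char 3 ('S'=18): chars_in_quartet=4 acc=0x982F92 -> emit 98 2F 92, reset; bytes_emitted=3
After char 4 ('6'=58): chars_in_quartet=1 acc=0x3A bytes_emitted=3
After char 5 ('n'=39): chars_in_quartet=2 acc=0xEA7 bytes_emitted=3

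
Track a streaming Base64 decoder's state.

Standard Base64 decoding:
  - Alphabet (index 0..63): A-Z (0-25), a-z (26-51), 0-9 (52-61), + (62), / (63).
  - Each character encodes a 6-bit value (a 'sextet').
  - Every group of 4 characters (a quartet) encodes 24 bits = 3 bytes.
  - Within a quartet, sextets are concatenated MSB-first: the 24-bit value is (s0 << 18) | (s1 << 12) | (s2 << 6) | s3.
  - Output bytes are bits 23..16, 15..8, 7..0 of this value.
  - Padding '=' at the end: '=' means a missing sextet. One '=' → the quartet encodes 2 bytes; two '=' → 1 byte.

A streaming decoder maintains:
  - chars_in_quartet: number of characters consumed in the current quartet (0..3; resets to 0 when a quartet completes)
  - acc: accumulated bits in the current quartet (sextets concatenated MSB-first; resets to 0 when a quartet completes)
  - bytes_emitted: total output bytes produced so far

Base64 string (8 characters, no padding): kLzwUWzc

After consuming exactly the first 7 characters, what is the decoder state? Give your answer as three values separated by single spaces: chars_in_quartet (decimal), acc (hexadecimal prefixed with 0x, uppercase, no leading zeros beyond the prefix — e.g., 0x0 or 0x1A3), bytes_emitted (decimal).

Answer: 3 0x145B3 3

Derivation:
After char 0 ('k'=36): chars_in_quartet=1 acc=0x24 bytes_emitted=0
After char 1 ('L'=11): chars_in_quartet=2 acc=0x90B bytes_emitted=0
After char 2 ('z'=51): chars_in_quartet=3 acc=0x242F3 bytes_emitted=0
After char 3 ('w'=48): chars_in_quartet=4 acc=0x90BCF0 -> emit 90 BC F0, reset; bytes_emitted=3
After char 4 ('U'=20): chars_in_quartet=1 acc=0x14 bytes_emitted=3
After char 5 ('W'=22): chars_in_quartet=2 acc=0x516 bytes_emitted=3
After char 6 ('z'=51): chars_in_quartet=3 acc=0x145B3 bytes_emitted=3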